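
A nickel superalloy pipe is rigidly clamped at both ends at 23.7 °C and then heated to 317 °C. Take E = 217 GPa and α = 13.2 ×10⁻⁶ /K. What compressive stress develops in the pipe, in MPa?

ΔT = 293.3 K. Constrained thermal stress σ = E·α·ΔT = 217.0×10³ MPa × 13.2×10⁻⁶ × 293.3 = 840 MPa (compressive).

840 MPa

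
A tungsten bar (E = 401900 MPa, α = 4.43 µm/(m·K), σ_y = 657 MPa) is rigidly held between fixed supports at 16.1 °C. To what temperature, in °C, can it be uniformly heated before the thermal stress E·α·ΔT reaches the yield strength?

385 °C

E = 401900 MPa = 401.9 GPa.
E·α·ΔT = 657.0 MPa ⇒ ΔT = 657.0 / (401.9×10³ × 4.43×10⁻⁶) = 369.0 K.
T = 16.1 + 369.0 = 385.1 °C.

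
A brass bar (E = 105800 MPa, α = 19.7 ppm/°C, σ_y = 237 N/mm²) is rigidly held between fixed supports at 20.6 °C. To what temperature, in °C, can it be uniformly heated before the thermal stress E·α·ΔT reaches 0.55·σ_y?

E = 105800 MPa = 105.8 GPa.
σ_y = 237 N/mm² = 237.0 MPa.
E·α·ΔT = 130.4 MPa ⇒ ΔT = 130.4 / (105.8×10³ × 19.7×10⁻⁶) = 62.54 K.
T = 20.6 + 62.54 = 83.14 °C.

83.1 °C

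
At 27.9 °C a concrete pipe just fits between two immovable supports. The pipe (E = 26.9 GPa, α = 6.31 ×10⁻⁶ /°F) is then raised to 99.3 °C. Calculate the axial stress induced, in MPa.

α = 6.31×10⁻⁶/°F × 9/5 = 11.4×10⁻⁶/K.
ΔT = 71.40 K. Constrained thermal stress σ = E·α·ΔT = 26.90×10³ MPa × 11.4×10⁻⁶ × 71.40 = 21.8 MPa (compressive).

21.8 MPa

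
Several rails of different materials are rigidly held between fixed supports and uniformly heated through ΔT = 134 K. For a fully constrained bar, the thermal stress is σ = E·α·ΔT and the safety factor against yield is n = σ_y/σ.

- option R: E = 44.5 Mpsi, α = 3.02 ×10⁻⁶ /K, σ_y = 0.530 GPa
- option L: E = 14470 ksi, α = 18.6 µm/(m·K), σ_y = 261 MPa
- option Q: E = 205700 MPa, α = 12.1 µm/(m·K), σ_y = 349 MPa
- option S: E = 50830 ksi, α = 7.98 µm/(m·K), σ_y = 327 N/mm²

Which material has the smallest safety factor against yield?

Per material, after unit conversion:
  option R: E = 306.8, α = 3.02, σ_y = 530.0 → σ = 124 MPa, n = 4.27
  option L: E = 99.77, α = 18.6, σ_y = 261.0 → σ = 249 MPa, n = 1.05
  option Q: E = 205.7, α = 12.1, σ_y = 349.0 → σ = 334 MPa, n = 1.05
  option S: E = 350.5, α = 7.98, σ_y = 327.0 → σ = 375 MPa, n = 0.873
Smallest n: option S with n = 0.873.

option S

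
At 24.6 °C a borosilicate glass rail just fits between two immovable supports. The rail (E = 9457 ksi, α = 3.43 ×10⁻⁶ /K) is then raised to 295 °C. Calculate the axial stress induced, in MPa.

E = 9457 ksi = 65.20 GPa.
ΔT = 270.4 K. Constrained thermal stress σ = E·α·ΔT = 65.20×10³ MPa × 3.43×10⁻⁶ × 270.4 = 60.5 MPa (compressive).

60.5 MPa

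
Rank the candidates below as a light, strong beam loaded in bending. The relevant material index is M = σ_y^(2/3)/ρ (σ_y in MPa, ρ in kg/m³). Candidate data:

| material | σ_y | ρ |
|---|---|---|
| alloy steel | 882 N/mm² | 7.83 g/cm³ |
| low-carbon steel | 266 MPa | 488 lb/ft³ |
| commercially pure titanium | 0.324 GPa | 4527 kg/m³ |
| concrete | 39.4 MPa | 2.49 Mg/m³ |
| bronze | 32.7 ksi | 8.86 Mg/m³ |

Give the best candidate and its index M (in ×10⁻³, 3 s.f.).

After converting to SI:
  alloy steel: σ_y = 882.0 MPa, ρ = 7830 kg/m³
  low-carbon steel: σ_y = 266.0 MPa, ρ = 7817 kg/m³
  commercially pure titanium: σ_y = 324.0 MPa, ρ = 4527 kg/m³
  concrete: σ_y = 39.40 MPa, ρ = 2490 kg/m³
  bronze: σ_y = 225.5 MPa, ρ = 8860 kg/m³
  alloy steel: M = 11.7×10⁻³
  commercially pure titanium: M = 10.4×10⁻³
  low-carbon steel: M = 5.29×10⁻³
  concrete: M = 4.65×10⁻³
  bronze: M = 4.18×10⁻³
Alloy steel ranks first.

alloy steel, M = 11.7×10⁻³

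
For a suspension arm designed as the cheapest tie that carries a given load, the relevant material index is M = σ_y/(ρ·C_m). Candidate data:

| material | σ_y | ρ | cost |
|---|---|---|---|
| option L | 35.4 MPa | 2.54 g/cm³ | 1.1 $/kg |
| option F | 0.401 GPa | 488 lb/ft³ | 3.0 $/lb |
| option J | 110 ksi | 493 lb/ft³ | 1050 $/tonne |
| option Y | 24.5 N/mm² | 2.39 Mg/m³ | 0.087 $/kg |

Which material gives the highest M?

option Y

Normalizing units and computing the index:
  option L: σ_y = 35.40 MPa, ρ = 2540 kg/m³, cost = 1.100 $/kg
  option F: σ_y = 401.0 MPa, ρ = 7817 kg/m³, cost = 6.614 $/kg
  option J: σ_y = 758.4 MPa, ρ = 7897 kg/m³, cost = 1.050 $/kg
  option Y: σ_y = 24.50 MPa, ρ = 2390 kg/m³, cost = 0.08700 $/kg
  option Y: M = 118 kN·m per $
  option J: M = 91.5 kN·m per $
  option L: M = 12.7 kN·m per $
  option F: M = 7.76 kN·m per $
Option Y has the largest M.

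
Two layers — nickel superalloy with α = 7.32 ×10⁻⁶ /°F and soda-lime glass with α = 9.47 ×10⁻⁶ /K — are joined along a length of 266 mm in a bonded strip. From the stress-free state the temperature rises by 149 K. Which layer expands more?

nickel superalloy

nickel superalloy: α = 7.32×10⁻⁶/°F × 9/5 = 13.2×10⁻⁶/K.
α(nickel superalloy) = 13.2×10⁻⁶/K vs α(soda-lime glass) = 9.47×10⁻⁶/K.
Higher α expands more for the same ΔT: nickel superalloy.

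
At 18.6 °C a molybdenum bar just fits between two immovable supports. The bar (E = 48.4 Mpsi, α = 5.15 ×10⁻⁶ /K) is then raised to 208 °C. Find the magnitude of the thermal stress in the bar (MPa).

E = 48.4 Mpsi = 333.7 GPa.
ΔT = 189.4 K. Constrained thermal stress σ = E·α·ΔT = 333.7×10³ MPa × 5.15×10⁻⁶ × 189.4 = 326 MPa (compressive).

326 MPa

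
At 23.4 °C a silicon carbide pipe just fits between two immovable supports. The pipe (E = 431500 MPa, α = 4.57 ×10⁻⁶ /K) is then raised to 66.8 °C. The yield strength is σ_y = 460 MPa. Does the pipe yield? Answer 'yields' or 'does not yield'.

E = 431500 MPa = 431.5 GPa.
ΔT = 43.40 K. Constrained thermal stress σ = E·α·ΔT = 431.5×10³ MPa × 4.57×10⁻⁶ × 43.40 = 85.6 MPa (compressive).
Compare to σ_y = 460 MPa: σ < σ_y, so it does not yield.

does not yield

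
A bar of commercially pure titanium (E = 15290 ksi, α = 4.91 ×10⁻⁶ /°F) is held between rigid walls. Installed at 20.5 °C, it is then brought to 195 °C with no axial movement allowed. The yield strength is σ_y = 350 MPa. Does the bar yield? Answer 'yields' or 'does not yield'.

E = 15290 ksi = 105.4 GPa.
α = 4.91×10⁻⁶/°F × 9/5 = 8.84×10⁻⁶/K.
ΔT = 174.5 K. Constrained thermal stress σ = E·α·ΔT = 105.4×10³ MPa × 8.84×10⁻⁶ × 174.5 = 163 MPa (compressive).
Compare to σ_y = 350 MPa: σ < σ_y, so it does not yield.

does not yield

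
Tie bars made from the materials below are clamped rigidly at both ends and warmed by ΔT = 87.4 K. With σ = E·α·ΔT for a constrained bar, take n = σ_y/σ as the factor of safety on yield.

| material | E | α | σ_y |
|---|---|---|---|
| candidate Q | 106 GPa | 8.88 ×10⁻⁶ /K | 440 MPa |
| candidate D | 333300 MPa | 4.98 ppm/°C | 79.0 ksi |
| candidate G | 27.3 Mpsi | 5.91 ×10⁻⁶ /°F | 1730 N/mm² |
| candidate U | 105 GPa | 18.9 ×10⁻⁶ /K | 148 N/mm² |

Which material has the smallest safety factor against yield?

candidate U

Converting E to GPa, α to ×10⁻⁶/K, σ_y to MPa, then σ and n for each:
  candidate Q: E = 106.0, α = 8.88, σ_y = 440.0 → σ = 82.3 MPa, n = 5.35
  candidate D: E = 333.3, α = 4.98, σ_y = 544.7 → σ = 145 MPa, n = 3.75
  candidate G: E = 188.2, α = 10.6, σ_y = 1730 → σ = 175 MPa, n = 9.89
  candidate U: E = 105.0, α = 18.9, σ_y = 148.0 → σ = 173 MPa, n = 0.853
Candidate U has the lowest safety factor, n = 0.853.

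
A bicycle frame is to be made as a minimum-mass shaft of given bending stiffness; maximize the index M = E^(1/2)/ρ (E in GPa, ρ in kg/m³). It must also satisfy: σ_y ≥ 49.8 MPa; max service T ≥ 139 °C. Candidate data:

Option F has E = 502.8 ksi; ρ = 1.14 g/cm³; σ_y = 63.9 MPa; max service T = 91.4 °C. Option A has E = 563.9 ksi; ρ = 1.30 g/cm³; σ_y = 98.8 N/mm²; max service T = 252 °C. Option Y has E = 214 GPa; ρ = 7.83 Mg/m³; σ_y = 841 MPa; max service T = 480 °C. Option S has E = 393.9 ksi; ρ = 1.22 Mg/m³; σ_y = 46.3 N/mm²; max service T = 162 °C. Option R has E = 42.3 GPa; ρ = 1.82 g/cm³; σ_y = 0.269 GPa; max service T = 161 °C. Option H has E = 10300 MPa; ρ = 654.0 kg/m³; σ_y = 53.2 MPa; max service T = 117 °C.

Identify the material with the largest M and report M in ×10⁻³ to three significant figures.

Screen on constraints: σ_y ≥ 49.8 MPa; max service T ≥ 139 °C. Survivors: option A, option Y, option R.
Convert each candidate to consistent units, then evaluate M:
  option A: E = 3.888 GPa, ρ = 1300 kg/m³
  option Y: E = 214.0 GPa, ρ = 7830 kg/m³
  option R: E = 42.30 GPa, ρ = 1820 kg/m³
  option R: M = 3.57×10⁻³
  option Y: M = 1.87×10⁻³
  option A: M = 1.52×10⁻³
Option R ranks first.

option R, M = 3.57×10⁻³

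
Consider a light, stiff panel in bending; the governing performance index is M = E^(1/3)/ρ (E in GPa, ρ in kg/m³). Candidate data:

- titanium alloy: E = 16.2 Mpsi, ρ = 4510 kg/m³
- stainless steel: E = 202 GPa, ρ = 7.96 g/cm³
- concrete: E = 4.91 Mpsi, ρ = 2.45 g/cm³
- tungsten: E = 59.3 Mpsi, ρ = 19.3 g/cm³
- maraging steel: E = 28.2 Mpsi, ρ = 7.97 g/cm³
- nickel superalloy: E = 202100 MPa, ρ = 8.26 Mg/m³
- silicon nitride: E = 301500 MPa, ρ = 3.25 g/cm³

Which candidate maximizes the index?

After converting to SI:
  titanium alloy: E = 111.7 GPa, ρ = 4510 kg/m³
  stainless steel: E = 202.0 GPa, ρ = 7960 kg/m³
  concrete: E = 33.85 GPa, ρ = 2450 kg/m³
  tungsten: E = 408.9 GPa, ρ = 19300 kg/m³
  maraging steel: E = 194.4 GPa, ρ = 7970 kg/m³
  nickel superalloy: E = 202.1 GPa, ρ = 8260 kg/m³
  silicon nitride: E = 301.5 GPa, ρ = 3250 kg/m³
  silicon nitride: M = 2.06×10⁻³
  concrete: M = 1.32×10⁻³
  titanium alloy: M = 1.07×10⁻³
  stainless steel: M = 0.737×10⁻³
  maraging steel: M = 0.727×10⁻³
  nickel superalloy: M = 0.710×10⁻³
  tungsten: M = 0.385×10⁻³
Highest index: silicon nitride.

silicon nitride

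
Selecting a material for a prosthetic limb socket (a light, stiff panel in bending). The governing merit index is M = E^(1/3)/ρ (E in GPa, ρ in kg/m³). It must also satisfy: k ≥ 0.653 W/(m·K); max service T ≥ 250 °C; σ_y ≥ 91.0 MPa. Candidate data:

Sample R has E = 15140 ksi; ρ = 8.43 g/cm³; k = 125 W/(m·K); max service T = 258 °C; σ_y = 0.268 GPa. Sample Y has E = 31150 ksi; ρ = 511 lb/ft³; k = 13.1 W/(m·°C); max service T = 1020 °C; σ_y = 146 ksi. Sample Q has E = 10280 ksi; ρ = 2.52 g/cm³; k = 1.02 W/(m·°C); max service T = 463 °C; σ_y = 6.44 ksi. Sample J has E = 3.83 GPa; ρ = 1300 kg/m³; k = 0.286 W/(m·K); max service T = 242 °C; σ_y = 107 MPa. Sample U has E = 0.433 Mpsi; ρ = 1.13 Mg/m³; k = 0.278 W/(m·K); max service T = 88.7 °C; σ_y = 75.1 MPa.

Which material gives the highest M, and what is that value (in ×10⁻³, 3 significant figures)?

Screen on constraints: k ≥ 0.653 W/(m·K); max service T ≥ 250 °C; σ_y ≥ 91.0 MPa. Survivors: sample R, sample Y.
Putting every candidate on a common basis:
  sample R: E = 104.4 GPa, ρ = 8430 kg/m³
  sample Y: E = 214.8 GPa, ρ = 8185 kg/m³
  sample Y: M = 0.732×10⁻³
  sample R: M = 0.559×10⁻³
The maximum is for sample Y.

sample Y, M = 0.732×10⁻³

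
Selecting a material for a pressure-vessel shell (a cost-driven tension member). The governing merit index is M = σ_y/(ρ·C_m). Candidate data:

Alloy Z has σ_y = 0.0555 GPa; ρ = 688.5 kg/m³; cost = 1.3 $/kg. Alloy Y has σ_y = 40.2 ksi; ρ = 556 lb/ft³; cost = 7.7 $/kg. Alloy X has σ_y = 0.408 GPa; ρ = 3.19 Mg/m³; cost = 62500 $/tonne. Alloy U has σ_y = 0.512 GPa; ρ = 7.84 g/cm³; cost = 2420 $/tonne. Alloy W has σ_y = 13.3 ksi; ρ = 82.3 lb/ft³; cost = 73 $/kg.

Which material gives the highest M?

alloy Z

Convert each candidate to consistent units, then evaluate M:
  alloy Z: σ_y = 55.50 MPa, ρ = 688.5 kg/m³, cost = 1.300 $/kg
  alloy Y: σ_y = 277.2 MPa, ρ = 8906 kg/m³, cost = 7.700 $/kg
  alloy X: σ_y = 408.0 MPa, ρ = 3190 kg/m³, cost = 62.50 $/kg
  alloy U: σ_y = 512.0 MPa, ρ = 7840 kg/m³, cost = 2.420 $/kg
  alloy W: σ_y = 91.70 MPa, ρ = 1318 kg/m³, cost = 73.00 $/kg
  alloy Z: M = 62.0 kN·m per $
  alloy U: M = 27.0 kN·m per $
  alloy Y: M = 4.04 kN·m per $
  alloy X: M = 2.05 kN·m per $
  alloy W: M = 0.953 kN·m per $
Highest index: alloy Z.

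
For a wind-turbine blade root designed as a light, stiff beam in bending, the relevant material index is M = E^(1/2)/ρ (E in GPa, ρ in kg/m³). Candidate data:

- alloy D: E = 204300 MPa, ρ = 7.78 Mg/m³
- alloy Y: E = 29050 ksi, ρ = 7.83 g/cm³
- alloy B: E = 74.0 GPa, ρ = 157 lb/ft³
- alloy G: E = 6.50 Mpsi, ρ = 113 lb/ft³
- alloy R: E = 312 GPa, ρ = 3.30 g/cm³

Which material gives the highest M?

alloy R

After converting to SI:
  alloy D: E = 204.3 GPa, ρ = 7780 kg/m³
  alloy Y: E = 200.3 GPa, ρ = 7830 kg/m³
  alloy B: E = 74.00 GPa, ρ = 2515 kg/m³
  alloy G: E = 44.82 GPa, ρ = 1810 kg/m³
  alloy R: E = 312.0 GPa, ρ = 3300 kg/m³
  alloy R: M = 5.35×10⁻³
  alloy G: M = 3.70×10⁻³
  alloy B: M = 3.42×10⁻³
  alloy D: M = 1.84×10⁻³
  alloy Y: M = 1.81×10⁻³
Highest index: alloy R.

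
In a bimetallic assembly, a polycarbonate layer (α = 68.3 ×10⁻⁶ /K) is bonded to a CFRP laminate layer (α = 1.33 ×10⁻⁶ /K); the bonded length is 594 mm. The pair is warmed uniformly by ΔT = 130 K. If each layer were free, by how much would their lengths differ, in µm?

Δα = |68.3 − 1.33|×10⁻⁶/K = 67.0×10⁻⁶/K.
ΔL_mismatch = Δα·L·ΔT = 67.0×10⁻⁶ × 594.0 mm × 130.0 K = 5170 µm.

5170 µm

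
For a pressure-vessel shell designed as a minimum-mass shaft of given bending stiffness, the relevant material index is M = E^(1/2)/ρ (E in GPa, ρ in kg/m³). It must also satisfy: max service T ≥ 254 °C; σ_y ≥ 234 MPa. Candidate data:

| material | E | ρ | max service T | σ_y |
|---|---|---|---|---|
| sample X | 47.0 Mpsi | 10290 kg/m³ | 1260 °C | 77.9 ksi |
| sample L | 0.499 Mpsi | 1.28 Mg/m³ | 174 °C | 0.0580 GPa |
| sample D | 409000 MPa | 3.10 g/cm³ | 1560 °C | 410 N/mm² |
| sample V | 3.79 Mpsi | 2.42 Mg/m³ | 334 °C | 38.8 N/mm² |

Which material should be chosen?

Screen on constraints: max service T ≥ 254 °C; σ_y ≥ 234 MPa. Survivors: sample X, sample D.
Putting every candidate on a common basis:
  sample X: E = 324.1 GPa, ρ = 10290 kg/m³
  sample D: E = 409.0 GPa, ρ = 3100 kg/m³
  sample D: M = 6.52×10⁻³
  sample X: M = 1.75×10⁻³
Sample D has the largest M.

sample D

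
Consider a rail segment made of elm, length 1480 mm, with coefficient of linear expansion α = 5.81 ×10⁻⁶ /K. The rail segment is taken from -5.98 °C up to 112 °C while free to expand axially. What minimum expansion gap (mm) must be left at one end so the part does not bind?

ΔT = 112 − (-5.98) = 118.0 K.
ΔL = α·L₀·ΔT = 5.81×10⁻⁶ × 1480 mm × 118.0 K = 1.01 mm.

1.01 mm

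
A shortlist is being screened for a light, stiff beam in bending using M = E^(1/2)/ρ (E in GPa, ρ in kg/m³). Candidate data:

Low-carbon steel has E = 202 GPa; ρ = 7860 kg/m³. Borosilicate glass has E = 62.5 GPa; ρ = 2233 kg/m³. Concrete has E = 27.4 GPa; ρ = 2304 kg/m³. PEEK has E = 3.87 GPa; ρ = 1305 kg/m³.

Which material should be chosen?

borosilicate glass

Evaluate M for each candidate:
  borosilicate glass: M = 3.54×10⁻³
  concrete: M = 2.27×10⁻³
  low-carbon steel: M = 1.81×10⁻³
  PEEK: M = 1.51×10⁻³
Borosilicate glass ranks first.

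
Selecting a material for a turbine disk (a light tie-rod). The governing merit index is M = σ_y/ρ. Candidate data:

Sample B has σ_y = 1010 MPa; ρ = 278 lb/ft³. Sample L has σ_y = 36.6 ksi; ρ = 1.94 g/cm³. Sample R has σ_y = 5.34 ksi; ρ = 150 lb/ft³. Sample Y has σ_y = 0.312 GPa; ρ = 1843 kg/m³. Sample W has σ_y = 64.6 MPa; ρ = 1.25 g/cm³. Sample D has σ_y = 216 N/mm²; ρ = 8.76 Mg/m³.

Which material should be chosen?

In SI units:
  sample B: σ_y = 1010 MPa, ρ = 4453 kg/m³
  sample L: σ_y = 252.3 MPa, ρ = 1940 kg/m³
  sample R: σ_y = 36.82 MPa, ρ = 2403 kg/m³
  sample Y: σ_y = 312.0 MPa, ρ = 1843 kg/m³
  sample W: σ_y = 64.60 MPa, ρ = 1250 kg/m³
  sample D: σ_y = 216.0 MPa, ρ = 8760 kg/m³
  sample B: M = 227 kN·m/kg
  sample Y: M = 169 kN·m/kg
  sample L: M = 130 kN·m/kg
  sample W: M = 51.7 kN·m/kg
  sample D: M = 24.7 kN·m/kg
  sample R: M = 15.3 kN·m/kg
The maximum is for sample B.

sample B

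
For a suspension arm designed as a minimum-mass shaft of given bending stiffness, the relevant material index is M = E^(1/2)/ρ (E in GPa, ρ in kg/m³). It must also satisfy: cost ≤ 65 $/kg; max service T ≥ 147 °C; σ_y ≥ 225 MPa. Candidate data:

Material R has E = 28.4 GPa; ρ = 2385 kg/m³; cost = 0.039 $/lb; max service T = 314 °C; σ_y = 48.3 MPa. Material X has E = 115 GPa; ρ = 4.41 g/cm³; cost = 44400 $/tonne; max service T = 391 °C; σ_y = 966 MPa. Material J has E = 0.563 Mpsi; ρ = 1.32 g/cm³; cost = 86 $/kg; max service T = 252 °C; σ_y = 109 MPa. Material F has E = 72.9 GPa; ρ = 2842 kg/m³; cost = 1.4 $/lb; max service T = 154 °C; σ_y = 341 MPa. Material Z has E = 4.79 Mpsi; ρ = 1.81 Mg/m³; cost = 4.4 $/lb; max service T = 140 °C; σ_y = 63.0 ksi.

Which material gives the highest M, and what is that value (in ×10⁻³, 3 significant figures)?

material F, M = 3.00×10⁻³

Screen on constraints: cost ≤ 65 $/kg; max service T ≥ 147 °C; σ_y ≥ 225 MPa. Survivors: material X, material F.
After converting to SI:
  material X: E = 115.0 GPa, ρ = 4410 kg/m³
  material F: E = 72.90 GPa, ρ = 2842 kg/m³
  material F: M = 3.00×10⁻³
  material X: M = 2.43×10⁻³
Material F has the largest M.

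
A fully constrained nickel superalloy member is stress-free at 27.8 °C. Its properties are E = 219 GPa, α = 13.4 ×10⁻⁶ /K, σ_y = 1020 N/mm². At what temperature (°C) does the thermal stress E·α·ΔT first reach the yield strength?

375 °C

σ_y = 1020 N/mm² = 1020 MPa.
E·α·ΔT = 1020 MPa ⇒ ΔT = 1020 / (219.0×10³ × 13.4×10⁻⁶) = 347.6 K.
T = 27.8 + 347.6 = 375.4 °C.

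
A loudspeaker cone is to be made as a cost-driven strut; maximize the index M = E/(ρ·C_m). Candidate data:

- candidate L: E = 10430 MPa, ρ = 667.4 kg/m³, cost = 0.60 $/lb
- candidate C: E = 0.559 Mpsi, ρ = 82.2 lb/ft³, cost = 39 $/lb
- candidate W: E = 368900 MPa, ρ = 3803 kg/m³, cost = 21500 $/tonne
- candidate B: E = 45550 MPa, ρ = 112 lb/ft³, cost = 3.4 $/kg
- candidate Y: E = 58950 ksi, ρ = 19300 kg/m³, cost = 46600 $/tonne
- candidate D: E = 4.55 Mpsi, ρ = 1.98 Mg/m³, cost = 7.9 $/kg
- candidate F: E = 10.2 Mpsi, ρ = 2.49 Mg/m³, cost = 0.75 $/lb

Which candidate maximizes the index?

After converting to SI:
  candidate L: E = 10.43 GPa, ρ = 667.4 kg/m³, cost = 1.323 $/kg
  candidate C: E = 3.854 GPa, ρ = 1317 kg/m³, cost = 85.98 $/kg
  candidate W: E = 368.9 GPa, ρ = 3803 kg/m³, cost = 21.50 $/kg
  candidate B: E = 45.55 GPa, ρ = 1794 kg/m³, cost = 3.400 $/kg
  candidate Y: E = 406.4 GPa, ρ = 19300 kg/m³, cost = 46.60 $/kg
  candidate D: E = 31.37 GPa, ρ = 1980 kg/m³, cost = 7.900 $/kg
  candidate F: E = 70.33 GPa, ρ = 2490 kg/m³, cost = 1.653 $/kg
  candidate F: M = 17.1 MN·m per $
  candidate L: M = 11.8 MN·m per $
  candidate B: M = 7.47 MN·m per $
  candidate W: M = 4.51 MN·m per $
  candidate D: M = 2.01 MN·m per $
  candidate Y: M = 0.452 MN·m per $
  candidate C: M = 0.0340 MN·m per $
Candidate F has the largest M.

candidate F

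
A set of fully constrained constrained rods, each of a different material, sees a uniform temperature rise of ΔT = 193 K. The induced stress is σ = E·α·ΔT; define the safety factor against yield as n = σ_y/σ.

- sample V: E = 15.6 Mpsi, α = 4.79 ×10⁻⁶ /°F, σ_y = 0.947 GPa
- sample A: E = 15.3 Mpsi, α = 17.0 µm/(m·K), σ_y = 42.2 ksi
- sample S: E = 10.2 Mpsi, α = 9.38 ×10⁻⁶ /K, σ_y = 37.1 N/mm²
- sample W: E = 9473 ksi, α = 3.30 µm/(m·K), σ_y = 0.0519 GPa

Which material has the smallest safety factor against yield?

sample S

With everything in SI (GPa, ×10⁻⁶/K, MPa):
  sample V: E = 107.6, α = 8.62, σ_y = 947.0 → σ = 179 MPa, n = 5.29
  sample A: E = 105.5, α = 17.0, σ_y = 291.0 → σ = 346 MPa, n = 0.841
  sample S: E = 70.33, α = 9.38, σ_y = 37.10 → σ = 127 MPa, n = 0.291
  sample W: E = 65.31, α = 3.30, σ_y = 51.90 → σ = 41.6 MPa, n = 1.25
The minimum is sample S at n = 0.291.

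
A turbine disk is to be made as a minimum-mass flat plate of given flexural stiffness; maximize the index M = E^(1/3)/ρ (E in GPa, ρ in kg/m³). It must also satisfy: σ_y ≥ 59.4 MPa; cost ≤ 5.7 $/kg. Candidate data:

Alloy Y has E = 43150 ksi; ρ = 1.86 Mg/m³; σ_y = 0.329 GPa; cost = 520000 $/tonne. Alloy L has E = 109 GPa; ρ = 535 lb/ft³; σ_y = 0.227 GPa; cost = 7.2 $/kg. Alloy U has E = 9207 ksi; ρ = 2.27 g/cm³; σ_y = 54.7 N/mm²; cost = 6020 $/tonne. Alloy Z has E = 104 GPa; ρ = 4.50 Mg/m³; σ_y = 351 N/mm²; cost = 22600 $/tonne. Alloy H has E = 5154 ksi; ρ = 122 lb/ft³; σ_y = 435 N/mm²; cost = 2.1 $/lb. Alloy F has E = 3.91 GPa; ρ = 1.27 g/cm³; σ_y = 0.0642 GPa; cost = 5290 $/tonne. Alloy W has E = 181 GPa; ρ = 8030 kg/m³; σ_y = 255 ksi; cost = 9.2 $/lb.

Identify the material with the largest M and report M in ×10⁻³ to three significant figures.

Screen on constraints: σ_y ≥ 59.4 MPa; cost ≤ 5.7 $/kg. Survivors: alloy H, alloy F.
After converting to SI:
  alloy H: E = 35.54 GPa, ρ = 1954 kg/m³
  alloy F: E = 3.910 GPa, ρ = 1270 kg/m³
  alloy H: M = 1.68×10⁻³
  alloy F: M = 1.24×10⁻³
The maximum is for alloy H.

alloy H, M = 1.68×10⁻³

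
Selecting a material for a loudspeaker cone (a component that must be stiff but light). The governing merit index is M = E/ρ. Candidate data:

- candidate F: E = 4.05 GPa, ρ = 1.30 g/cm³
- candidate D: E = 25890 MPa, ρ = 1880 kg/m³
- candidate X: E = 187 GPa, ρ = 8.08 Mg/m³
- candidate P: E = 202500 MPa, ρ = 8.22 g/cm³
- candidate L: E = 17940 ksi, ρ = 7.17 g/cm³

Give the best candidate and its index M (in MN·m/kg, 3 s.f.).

candidate P, M = 24.6 MN·m/kg

Normalizing units and computing the index:
  candidate F: E = 4.050 GPa, ρ = 1300 kg/m³
  candidate D: E = 25.89 GPa, ρ = 1880 kg/m³
  candidate X: E = 187.0 GPa, ρ = 8080 kg/m³
  candidate P: E = 202.5 GPa, ρ = 8220 kg/m³
  candidate L: E = 123.7 GPa, ρ = 7170 kg/m³
  candidate P: M = 24.6 MN·m/kg
  candidate X: M = 23.1 MN·m/kg
  candidate L: M = 17.3 MN·m/kg
  candidate D: M = 13.8 MN·m/kg
  candidate F: M = 3.12 MN·m/kg
Highest index: candidate P.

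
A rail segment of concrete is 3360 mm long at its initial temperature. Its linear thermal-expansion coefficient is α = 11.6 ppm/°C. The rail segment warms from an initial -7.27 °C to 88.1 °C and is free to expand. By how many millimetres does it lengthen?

3.72 mm

ΔT = 88.1 − (-7.27) = 95.37 K.
ΔL = α·L₀·ΔT = 11.6×10⁻⁶ × 3360 mm × 95.37 K = 3.72 mm.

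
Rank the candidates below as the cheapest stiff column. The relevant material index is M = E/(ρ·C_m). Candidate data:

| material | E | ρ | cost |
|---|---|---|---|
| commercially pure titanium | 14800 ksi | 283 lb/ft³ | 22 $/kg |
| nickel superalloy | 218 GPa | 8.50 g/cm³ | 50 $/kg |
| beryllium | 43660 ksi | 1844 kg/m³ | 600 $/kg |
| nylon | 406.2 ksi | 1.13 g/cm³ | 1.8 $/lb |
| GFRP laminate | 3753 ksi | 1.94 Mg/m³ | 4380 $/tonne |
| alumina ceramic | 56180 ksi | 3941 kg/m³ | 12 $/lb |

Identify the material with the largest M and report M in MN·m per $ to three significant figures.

Putting every candidate on a common basis:
  commercially pure titanium: E = 102.0 GPa, ρ = 4533 kg/m³, cost = 22.00 $/kg
  nickel superalloy: E = 218.0 GPa, ρ = 8500 kg/m³, cost = 50.00 $/kg
  beryllium: E = 301.0 GPa, ρ = 1844 kg/m³, cost = 600.0 $/kg
  nylon: E = 2.801 GPa, ρ = 1130 kg/m³, cost = 3.968 $/kg
  GFRP laminate: E = 25.88 GPa, ρ = 1940 kg/m³, cost = 4.380 $/kg
  alumina ceramic: E = 387.3 GPa, ρ = 3941 kg/m³, cost = 26.46 $/kg
  alumina ceramic: M = 3.72 MN·m per $
  GFRP laminate: M = 3.05 MN·m per $
  commercially pure titanium: M = 1.02 MN·m per $
  nylon: M = 0.625 MN·m per $
  nickel superalloy: M = 0.513 MN·m per $
  beryllium: M = 0.272 MN·m per $
The maximum is for alumina ceramic.

alumina ceramic, M = 3.72 MN·m per $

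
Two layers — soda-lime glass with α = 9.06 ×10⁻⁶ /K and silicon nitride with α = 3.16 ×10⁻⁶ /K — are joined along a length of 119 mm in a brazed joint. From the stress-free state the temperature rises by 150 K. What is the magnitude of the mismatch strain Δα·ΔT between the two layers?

8.85×10⁻⁴

Δα = |9.06 − 3.16|×10⁻⁶/K = 5.90×10⁻⁶/K.
Mismatch strain = Δα·ΔT = 5.90×10⁻⁶ × 150.0 = 8.85×10⁻⁴.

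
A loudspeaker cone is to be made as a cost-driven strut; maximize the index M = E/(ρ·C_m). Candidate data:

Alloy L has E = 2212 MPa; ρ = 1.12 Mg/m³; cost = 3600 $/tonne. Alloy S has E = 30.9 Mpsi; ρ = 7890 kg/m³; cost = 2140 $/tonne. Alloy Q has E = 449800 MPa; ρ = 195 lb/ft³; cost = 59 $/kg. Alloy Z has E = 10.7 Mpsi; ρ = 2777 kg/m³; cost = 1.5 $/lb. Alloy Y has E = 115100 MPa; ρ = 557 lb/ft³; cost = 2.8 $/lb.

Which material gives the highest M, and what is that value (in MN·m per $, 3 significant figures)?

alloy S, M = 12.6 MN·m per $

Putting every candidate on a common basis:
  alloy L: E = 2.212 GPa, ρ = 1120 kg/m³, cost = 3.600 $/kg
  alloy S: E = 213.0 GPa, ρ = 7890 kg/m³, cost = 2.140 $/kg
  alloy Q: E = 449.8 GPa, ρ = 3124 kg/m³, cost = 59.00 $/kg
  alloy Z: E = 73.77 GPa, ρ = 2777 kg/m³, cost = 3.307 $/kg
  alloy Y: E = 115.1 GPa, ρ = 8922 kg/m³, cost = 6.173 $/kg
  alloy S: M = 12.6 MN·m per $
  alloy Z: M = 8.03 MN·m per $
  alloy Q: M = 2.44 MN·m per $
  alloy Y: M = 2.09 MN·m per $
  alloy L: M = 0.549 MN·m per $
Highest index: alloy S.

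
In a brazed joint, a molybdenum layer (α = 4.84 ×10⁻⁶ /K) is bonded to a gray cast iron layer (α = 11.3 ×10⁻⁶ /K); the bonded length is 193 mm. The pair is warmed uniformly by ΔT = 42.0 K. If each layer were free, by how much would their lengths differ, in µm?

52.4 µm

Δα = |4.84 − 11.3|×10⁻⁶/K = 6.46×10⁻⁶/K.
ΔL_mismatch = Δα·L·ΔT = 6.46×10⁻⁶ × 193.0 mm × 42.0 K = 52.4 µm.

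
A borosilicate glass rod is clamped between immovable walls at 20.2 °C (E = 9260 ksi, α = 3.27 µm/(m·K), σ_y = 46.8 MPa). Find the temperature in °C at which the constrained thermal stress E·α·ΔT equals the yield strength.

244 °C

E = 9260 ksi = 63.85 GPa.
E·α·ΔT = 46.80 MPa ⇒ ΔT = 46.80 / (63.85×10³ × 3.27×10⁻⁶) = 224.2 K.
T = 20.2 + 224.2 = 244.4 °C.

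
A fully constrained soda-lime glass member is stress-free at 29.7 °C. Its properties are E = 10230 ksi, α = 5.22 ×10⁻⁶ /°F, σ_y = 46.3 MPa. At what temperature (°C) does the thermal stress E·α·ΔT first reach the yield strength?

99.6 °C

E = 10230 ksi = 70.53 GPa.
α = 5.22×10⁻⁶/°F × 9/5 = 9.40×10⁻⁶/K.
E·α·ΔT = 46.30 MPa ⇒ ΔT = 46.30 / (70.53×10³ × 9.40×10⁻⁶) = 69.86 K.
T = 29.7 + 69.86 = 99.56 °C.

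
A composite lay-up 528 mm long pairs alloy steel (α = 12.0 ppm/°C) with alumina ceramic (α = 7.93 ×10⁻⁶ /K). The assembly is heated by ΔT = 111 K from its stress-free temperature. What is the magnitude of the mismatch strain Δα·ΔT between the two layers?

Δα = |12.0 − 7.93|×10⁻⁶/K = 4.07×10⁻⁶/K.
Mismatch strain = Δα·ΔT = 4.07×10⁻⁶ × 111.0 = 4.52×10⁻⁴.

4.52×10⁻⁴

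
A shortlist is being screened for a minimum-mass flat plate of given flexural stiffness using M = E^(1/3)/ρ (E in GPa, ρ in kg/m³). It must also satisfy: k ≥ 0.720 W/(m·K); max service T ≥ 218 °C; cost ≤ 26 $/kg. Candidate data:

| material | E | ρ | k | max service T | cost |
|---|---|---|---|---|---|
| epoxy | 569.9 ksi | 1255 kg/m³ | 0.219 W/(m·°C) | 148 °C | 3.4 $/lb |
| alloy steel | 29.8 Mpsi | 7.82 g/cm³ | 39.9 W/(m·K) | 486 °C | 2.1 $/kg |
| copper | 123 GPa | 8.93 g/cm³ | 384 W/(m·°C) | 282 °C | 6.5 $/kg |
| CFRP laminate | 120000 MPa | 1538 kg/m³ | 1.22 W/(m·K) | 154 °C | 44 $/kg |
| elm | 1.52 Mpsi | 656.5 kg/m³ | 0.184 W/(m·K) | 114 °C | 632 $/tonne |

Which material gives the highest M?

Screen on constraints: k ≥ 0.720 W/(m·K); max service T ≥ 218 °C; cost ≤ 26 $/kg. Survivors: alloy steel, copper.
Convert each candidate to consistent units, then evaluate M:
  alloy steel: E = 205.5 GPa, ρ = 7820 kg/m³
  copper: E = 123.0 GPa, ρ = 8930 kg/m³
  alloy steel: M = 0.755×10⁻³
  copper: M = 0.557×10⁻³
Highest index: alloy steel.

alloy steel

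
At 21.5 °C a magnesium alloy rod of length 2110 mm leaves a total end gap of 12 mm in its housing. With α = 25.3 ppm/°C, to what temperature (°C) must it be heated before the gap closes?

α·L₀·ΔT = 12.0 mm ⇒ ΔT = 12.0 / (25.3×10⁻⁶ × 2110.0) = 224.8 K.
T = 21.5 + 224.8 = 246.3 °C.

246 °C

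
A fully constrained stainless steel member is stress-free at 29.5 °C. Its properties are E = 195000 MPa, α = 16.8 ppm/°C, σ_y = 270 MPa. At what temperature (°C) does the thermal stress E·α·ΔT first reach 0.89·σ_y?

E = 195000 MPa = 195.0 GPa.
E·α·ΔT = 240.3 MPa ⇒ ΔT = 240.3 / (195.0×10³ × 16.8×10⁻⁶) = 73.35 K.
T = 29.5 + 73.35 = 102.9 °C.

103 °C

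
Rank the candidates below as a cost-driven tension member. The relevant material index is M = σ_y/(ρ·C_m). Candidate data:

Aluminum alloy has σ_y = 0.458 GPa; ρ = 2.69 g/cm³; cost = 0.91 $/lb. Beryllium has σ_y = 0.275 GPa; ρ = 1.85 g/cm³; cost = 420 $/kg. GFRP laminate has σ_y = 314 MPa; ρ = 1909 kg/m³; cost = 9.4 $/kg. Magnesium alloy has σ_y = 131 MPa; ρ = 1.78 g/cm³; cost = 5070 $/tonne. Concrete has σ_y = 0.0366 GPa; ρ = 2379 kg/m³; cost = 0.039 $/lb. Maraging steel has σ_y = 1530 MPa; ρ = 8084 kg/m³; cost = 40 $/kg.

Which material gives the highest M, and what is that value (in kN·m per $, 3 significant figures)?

In SI units:
  aluminum alloy: σ_y = 458.0 MPa, ρ = 2690 kg/m³, cost = 2.006 $/kg
  beryllium: σ_y = 275.0 MPa, ρ = 1850 kg/m³, cost = 420.0 $/kg
  GFRP laminate: σ_y = 314.0 MPa, ρ = 1909 kg/m³, cost = 9.400 $/kg
  magnesium alloy: σ_y = 131.0 MPa, ρ = 1780 kg/m³, cost = 5.070 $/kg
  concrete: σ_y = 36.60 MPa, ρ = 2379 kg/m³, cost = 0.08598 $/kg
  maraging steel: σ_y = 1530 MPa, ρ = 8084 kg/m³, cost = 40.00 $/kg
  concrete: M = 179 kN·m per $
  aluminum alloy: M = 84.9 kN·m per $
  GFRP laminate: M = 17.5 kN·m per $
  magnesium alloy: M = 14.5 kN·m per $
  maraging steel: M = 4.73 kN·m per $
  beryllium: M = 0.354 kN·m per $
Concrete has the largest M.

concrete, M = 179 kN·m per $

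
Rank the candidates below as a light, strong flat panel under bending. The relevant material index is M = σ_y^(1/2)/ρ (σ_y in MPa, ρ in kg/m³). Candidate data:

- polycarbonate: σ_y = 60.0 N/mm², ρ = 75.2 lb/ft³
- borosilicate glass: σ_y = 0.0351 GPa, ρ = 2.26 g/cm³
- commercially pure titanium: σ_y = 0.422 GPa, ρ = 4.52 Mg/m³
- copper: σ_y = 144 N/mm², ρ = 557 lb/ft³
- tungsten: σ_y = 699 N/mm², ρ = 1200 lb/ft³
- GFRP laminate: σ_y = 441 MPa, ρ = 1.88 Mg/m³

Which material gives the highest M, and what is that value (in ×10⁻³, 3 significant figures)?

In SI units:
  polycarbonate: σ_y = 60.00 MPa, ρ = 1205 kg/m³
  borosilicate glass: σ_y = 35.10 MPa, ρ = 2260 kg/m³
  commercially pure titanium: σ_y = 422.0 MPa, ρ = 4520 kg/m³
  copper: σ_y = 144.0 MPa, ρ = 8922 kg/m³
  tungsten: σ_y = 699.0 MPa, ρ = 19220 kg/m³
  GFRP laminate: σ_y = 441.0 MPa, ρ = 1880 kg/m³
  GFRP laminate: M = 11.2×10⁻³
  polycarbonate: M = 6.43×10⁻³
  commercially pure titanium: M = 4.54×10⁻³
  borosilicate glass: M = 2.62×10⁻³
  tungsten: M = 1.38×10⁻³
  copper: M = 1.34×10⁻³
GFRP laminate has the largest M.

GFRP laminate, M = 11.2×10⁻³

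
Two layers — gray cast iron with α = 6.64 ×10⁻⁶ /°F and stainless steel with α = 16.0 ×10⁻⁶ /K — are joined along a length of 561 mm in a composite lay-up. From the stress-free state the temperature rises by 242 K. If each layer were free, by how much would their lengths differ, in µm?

550 µm

gray cast iron: α = 6.64×10⁻⁶/°F × 9/5 = 12.0×10⁻⁶/K.
Δα = |12.0 − 16.0|×10⁻⁶/K = 4.05×10⁻⁶/K.
ΔL_mismatch = Δα·L·ΔT = 4.05×10⁻⁶ × 561.0 mm × 242.0 K = 550 µm.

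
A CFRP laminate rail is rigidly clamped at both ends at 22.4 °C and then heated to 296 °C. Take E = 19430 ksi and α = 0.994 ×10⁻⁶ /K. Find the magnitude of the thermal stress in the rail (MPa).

E = 19430 ksi = 134.0 GPa.
ΔT = 273.6 K. Constrained thermal stress σ = E·α·ΔT = 134.0×10³ MPa × 0.994×10⁻⁶ × 273.6 = 36.4 MPa (compressive).

36.4 MPa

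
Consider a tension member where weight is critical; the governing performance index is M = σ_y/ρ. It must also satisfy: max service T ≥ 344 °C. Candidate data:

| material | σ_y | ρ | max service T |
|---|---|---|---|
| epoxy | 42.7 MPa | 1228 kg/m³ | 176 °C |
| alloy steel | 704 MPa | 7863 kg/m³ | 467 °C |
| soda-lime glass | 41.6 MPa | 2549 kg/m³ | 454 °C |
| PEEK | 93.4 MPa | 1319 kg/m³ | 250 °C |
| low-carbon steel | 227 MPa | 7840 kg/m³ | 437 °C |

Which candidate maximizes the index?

alloy steel

Screen on constraints: max service T ≥ 344 °C. Survivors: alloy steel, soda-lime glass, low-carbon steel.
Computing M directly (units already consistent):
  alloy steel: M = 89.5 kN·m/kg
  low-carbon steel: M = 29.0 kN·m/kg
  soda-lime glass: M = 16.3 kN·m/kg
Alloy steel has the largest M.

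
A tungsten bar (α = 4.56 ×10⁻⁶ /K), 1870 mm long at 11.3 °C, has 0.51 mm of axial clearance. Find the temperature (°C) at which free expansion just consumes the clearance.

71.1 °C

α·L₀·ΔT = 0.51 mm ⇒ ΔT = 0.51 / (4.56×10⁻⁶ × 1870.0) = 59.81 K.
T = 11.3 + 59.81 = 71.11 °C.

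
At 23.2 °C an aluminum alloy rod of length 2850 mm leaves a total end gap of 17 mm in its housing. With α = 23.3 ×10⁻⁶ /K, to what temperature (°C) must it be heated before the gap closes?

α·L₀·ΔT = 17.0 mm ⇒ ΔT = 17.0 / (23.3×10⁻⁶ × 2850.0) = 256.0 K.
T = 23.2 + 256.0 = 279.2 °C.

279 °C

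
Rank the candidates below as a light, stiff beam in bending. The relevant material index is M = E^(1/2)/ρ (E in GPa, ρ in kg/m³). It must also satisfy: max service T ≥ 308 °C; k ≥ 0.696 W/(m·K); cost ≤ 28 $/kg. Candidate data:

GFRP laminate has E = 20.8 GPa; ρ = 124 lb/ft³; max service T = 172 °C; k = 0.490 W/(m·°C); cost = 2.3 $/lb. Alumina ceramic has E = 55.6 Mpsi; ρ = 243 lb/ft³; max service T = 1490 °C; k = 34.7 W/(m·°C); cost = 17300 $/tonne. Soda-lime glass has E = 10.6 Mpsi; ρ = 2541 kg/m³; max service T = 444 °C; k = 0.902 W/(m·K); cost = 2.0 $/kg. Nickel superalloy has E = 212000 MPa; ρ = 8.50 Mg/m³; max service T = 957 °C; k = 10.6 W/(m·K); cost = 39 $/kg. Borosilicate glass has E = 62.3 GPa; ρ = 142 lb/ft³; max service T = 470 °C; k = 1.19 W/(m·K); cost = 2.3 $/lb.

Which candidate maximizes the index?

alumina ceramic

Screen on constraints: max service T ≥ 308 °C; k ≥ 0.696 W/(m·K); cost ≤ 28 $/kg. Survivors: alumina ceramic, soda-lime glass, borosilicate glass.
In SI units:
  alumina ceramic: E = 383.3 GPa, ρ = 3892 kg/m³
  soda-lime glass: E = 73.08 GPa, ρ = 2541 kg/m³
  borosilicate glass: E = 62.30 GPa, ρ = 2275 kg/m³
  alumina ceramic: M = 5.03×10⁻³
  borosilicate glass: M = 3.47×10⁻³
  soda-lime glass: M = 3.36×10⁻³
Highest index: alumina ceramic.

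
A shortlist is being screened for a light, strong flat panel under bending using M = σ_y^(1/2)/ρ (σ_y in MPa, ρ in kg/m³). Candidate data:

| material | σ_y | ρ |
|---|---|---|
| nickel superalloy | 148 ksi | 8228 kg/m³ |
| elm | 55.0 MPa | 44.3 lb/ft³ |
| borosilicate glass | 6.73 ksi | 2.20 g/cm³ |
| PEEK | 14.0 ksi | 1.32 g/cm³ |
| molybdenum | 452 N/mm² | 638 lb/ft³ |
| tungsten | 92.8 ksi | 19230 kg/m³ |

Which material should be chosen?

Convert each candidate to consistent units, then evaluate M:
  nickel superalloy: σ_y = 1020 MPa, ρ = 8228 kg/m³
  elm: σ_y = 55.00 MPa, ρ = 709.6 kg/m³
  borosilicate glass: σ_y = 46.40 MPa, ρ = 2200 kg/m³
  PEEK: σ_y = 96.53 MPa, ρ = 1320 kg/m³
  molybdenum: σ_y = 452.0 MPa, ρ = 10220 kg/m³
  tungsten: σ_y = 639.8 MPa, ρ = 19230 kg/m³
  elm: M = 10.5×10⁻³
  PEEK: M = 7.44×10⁻³
  nickel superalloy: M = 3.88×10⁻³
  borosilicate glass: M = 3.10×10⁻³
  molybdenum: M = 2.08×10⁻³
  tungsten: M = 1.32×10⁻³
Highest index: elm.

elm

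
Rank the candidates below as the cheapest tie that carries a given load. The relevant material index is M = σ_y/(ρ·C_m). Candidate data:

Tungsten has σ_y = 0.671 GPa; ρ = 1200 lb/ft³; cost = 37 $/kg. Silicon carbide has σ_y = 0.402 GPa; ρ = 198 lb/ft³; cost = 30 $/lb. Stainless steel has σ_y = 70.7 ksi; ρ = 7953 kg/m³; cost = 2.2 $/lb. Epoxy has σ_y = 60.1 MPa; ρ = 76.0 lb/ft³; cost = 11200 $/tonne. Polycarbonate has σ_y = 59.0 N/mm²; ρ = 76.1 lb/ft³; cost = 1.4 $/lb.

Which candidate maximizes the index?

After converting to SI:
  tungsten: σ_y = 671.0 MPa, ρ = 19220 kg/m³, cost = 37.00 $/kg
  silicon carbide: σ_y = 402.0 MPa, ρ = 3172 kg/m³, cost = 66.14 $/kg
  stainless steel: σ_y = 487.5 MPa, ρ = 7953 kg/m³, cost = 4.850 $/kg
  epoxy: σ_y = 60.10 MPa, ρ = 1217 kg/m³, cost = 11.20 $/kg
  polycarbonate: σ_y = 59.00 MPa, ρ = 1219 kg/m³, cost = 3.086 $/kg
  polycarbonate: M = 15.7 kN·m per $
  stainless steel: M = 12.6 kN·m per $
  epoxy: M = 4.41 kN·m per $
  silicon carbide: M = 1.92 kN·m per $
  tungsten: M = 0.943 kN·m per $
The maximum is for polycarbonate.

polycarbonate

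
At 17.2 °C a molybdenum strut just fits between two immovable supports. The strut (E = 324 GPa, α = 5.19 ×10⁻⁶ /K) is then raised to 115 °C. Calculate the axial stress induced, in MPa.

164 MPa

ΔT = 97.80 K. Constrained thermal stress σ = E·α·ΔT = 324.0×10³ MPa × 5.19×10⁻⁶ × 97.80 = 164 MPa (compressive).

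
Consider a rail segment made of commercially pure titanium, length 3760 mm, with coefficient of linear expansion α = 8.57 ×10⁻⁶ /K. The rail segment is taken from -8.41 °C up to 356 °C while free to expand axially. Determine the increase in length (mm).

11.7 mm

ΔT = 356 − (-8.41) = 364.4 K.
ΔL = α·L₀·ΔT = 8.57×10⁻⁶ × 3760 mm × 364.4 K = 11.7 mm.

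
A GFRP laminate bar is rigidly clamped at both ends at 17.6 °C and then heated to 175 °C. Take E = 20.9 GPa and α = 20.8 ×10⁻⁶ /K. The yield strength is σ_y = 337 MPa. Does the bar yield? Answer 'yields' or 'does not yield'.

ΔT = 157.4 K. Constrained thermal stress σ = E·α·ΔT = 20.90×10³ MPa × 20.8×10⁻⁶ × 157.4 = 68.4 MPa (compressive).
Compare to σ_y = 337 MPa: σ < σ_y, so it does not yield.

does not yield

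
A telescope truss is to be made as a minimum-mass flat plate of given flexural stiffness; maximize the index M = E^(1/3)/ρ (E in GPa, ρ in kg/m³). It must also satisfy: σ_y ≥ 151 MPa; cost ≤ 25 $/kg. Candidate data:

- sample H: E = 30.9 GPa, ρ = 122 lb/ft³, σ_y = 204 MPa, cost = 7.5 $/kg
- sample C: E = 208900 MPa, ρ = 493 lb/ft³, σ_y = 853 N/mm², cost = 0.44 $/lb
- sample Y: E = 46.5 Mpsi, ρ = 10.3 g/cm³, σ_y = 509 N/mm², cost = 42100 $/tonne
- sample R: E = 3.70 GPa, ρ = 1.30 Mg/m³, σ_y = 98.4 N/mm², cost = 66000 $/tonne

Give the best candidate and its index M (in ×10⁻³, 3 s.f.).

Screen on constraints: σ_y ≥ 151 MPa; cost ≤ 25 $/kg. Survivors: sample H, sample C.
Convert each candidate to consistent units, then evaluate M:
  sample H: E = 30.90 GPa, ρ = 1954 kg/m³
  sample C: E = 208.9 GPa, ρ = 7897 kg/m³
  sample H: M = 1.61×10⁻³
  sample C: M = 0.751×10⁻³
Sample H ranks first.

sample H, M = 1.61×10⁻³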